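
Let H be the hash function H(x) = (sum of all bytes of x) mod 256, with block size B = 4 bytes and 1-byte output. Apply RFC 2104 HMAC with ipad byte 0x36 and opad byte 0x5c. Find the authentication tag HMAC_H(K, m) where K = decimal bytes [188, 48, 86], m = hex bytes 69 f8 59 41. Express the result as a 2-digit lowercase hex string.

d3

Key decimal bytes [188, 48, 86] = bc 30 56 is 3 bytes ≤ B = 4; zero-pad to 4 bytes: K' = bc 30 56 00.
K' ⊕ ipad = 8a 06 60 36.  K' ⊕ opad = e0 6c 0a 5c.
Inner input = (K'⊕ipad) ∥ m = 8a 06 60 36 ∥ 69 f8 59 41.
Inner hash: sum = 138+6+96+54+105+248+89+65 = 801; mod 256 = 33 → 21.
Outer input = (K'⊕opad) ∥ inner = e0 6c 0a 5c ∥ 21.
Outer hash (tag): sum = 224+108+10+92+33 = 467; mod 256 = 211 → d3.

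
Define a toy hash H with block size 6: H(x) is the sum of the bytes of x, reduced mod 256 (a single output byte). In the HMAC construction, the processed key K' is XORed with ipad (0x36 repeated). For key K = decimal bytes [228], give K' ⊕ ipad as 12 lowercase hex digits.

Key decimal bytes [228] = e4 is 1 byte ≤ B = 6; zero-pad to 6 bytes: K' = e4 00 00 00 00 00.
XOR each byte with 0x36: e4⊕36=d2, 00⊕36=36, 00⊕36=36, 00⊕36=36, 00⊕36=36, 00⊕36=36.

d23636363636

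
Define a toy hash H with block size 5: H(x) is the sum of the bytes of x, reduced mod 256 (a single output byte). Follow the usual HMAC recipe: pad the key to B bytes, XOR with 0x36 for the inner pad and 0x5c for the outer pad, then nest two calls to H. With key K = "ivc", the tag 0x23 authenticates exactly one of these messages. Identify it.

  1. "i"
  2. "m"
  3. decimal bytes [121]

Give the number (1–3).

2

Key "ivc" = 69 76 63 is 3 bytes ≤ B = 5; zero-pad to 5 bytes: K' = 69 76 63 00 00.
K' ⊕ ipad = 5f 40 55 36 36; K' ⊕ opad = 35 2a 3f 5c 5c.
m1: inner = H(5f 40 55 36 36 69) = c9; tag = H(35 2a 3f 5c 5c c9) = 1f
m2: inner = H(5f 40 55 36 36 6d) = cd; tag = H(35 2a 3f 5c 5c cd) = 23 ← matches
m3: inner = H(5f 40 55 36 36 79) = d9; tag = H(35 2a 3f 5c 5c d9) = 2f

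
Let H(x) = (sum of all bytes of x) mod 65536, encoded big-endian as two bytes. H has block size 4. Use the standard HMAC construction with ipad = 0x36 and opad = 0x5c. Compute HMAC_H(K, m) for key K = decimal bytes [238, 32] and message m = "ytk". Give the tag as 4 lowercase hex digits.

029a

Key decimal bytes [238, 32] = ee 20 is 2 bytes ≤ B = 4; zero-pad to 4 bytes: K' = ee 20 00 00.
K' ⊕ ipad = d8 16 36 36.  K' ⊕ opad = b2 7c 5c 5c.
Inner input = (K'⊕ipad) ∥ m = d8 16 36 36 ∥ 79 74 6b.
Inner hash: sum = 216+22+54+54+121+116+107 = 690 → 02 b2.
Outer input = (K'⊕opad) ∥ inner = b2 7c 5c 5c ∥ 02 b2.
Outer hash (tag): sum = 178+124+92+92+2+178 = 666 → 02 9a.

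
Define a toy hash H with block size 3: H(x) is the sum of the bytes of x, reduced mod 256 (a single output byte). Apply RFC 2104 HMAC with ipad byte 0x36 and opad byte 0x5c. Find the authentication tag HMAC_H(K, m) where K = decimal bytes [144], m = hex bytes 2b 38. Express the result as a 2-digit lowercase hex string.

Key decimal bytes [144] = 90 is 1 byte ≤ B = 3; zero-pad to 3 bytes: K' = 90 00 00.
K' ⊕ ipad = a6 36 36.  K' ⊕ opad = cc 5c 5c.
Inner input = (K'⊕ipad) ∥ m = a6 36 36 ∥ 2b 38.
Inner hash: sum = 166+54+54+43+56 = 373; mod 256 = 117 → 75.
Outer input = (K'⊕opad) ∥ inner = cc 5c 5c ∥ 75.
Outer hash (tag): sum = 204+92+92+117 = 505; mod 256 = 249 → f9.

f9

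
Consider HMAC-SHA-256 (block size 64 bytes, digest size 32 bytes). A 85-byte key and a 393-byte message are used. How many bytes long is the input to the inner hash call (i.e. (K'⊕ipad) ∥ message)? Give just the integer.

Key is 85 > 64 bytes, so it is hashed to 32 bytes then zero-padded to 64: |K'| = 64.
Inner input = (K'⊕ipad) ∥ m → 64 + 393 = 457 bytes.

457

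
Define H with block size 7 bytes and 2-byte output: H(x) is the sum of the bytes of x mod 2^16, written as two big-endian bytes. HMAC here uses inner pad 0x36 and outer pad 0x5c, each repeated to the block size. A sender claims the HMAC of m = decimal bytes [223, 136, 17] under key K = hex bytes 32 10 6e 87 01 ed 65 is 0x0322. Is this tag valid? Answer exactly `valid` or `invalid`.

Key hex bytes 32 10 6e 87 01 ed 65 is exactly B = 7 bytes: K' = 32 10 6e 87 01 ed 65.
K' ⊕ ipad = 04 26 58 b1 37 db 53; K' ⊕ opad = 6e 4c 32 db 5d b1 39.
Inner hash: sum = 4+38+88+177+55+219+83+223+136+17 = 1040 → 04 10.
Outer hash (recomputed tag): sum = 110+76+50+219+93+177+57+4+16 = 802 → 03 22.
Recomputed tag = 0322; claimed = 0322 → match.

valid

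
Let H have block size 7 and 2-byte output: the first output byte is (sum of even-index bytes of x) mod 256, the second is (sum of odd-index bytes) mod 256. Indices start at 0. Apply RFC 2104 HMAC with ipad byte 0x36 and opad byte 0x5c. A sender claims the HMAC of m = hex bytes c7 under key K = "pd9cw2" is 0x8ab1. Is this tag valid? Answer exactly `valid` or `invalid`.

valid

Key "pd9cw2" = 70 64 39 63 77 32 is 6 bytes ≤ B = 7; zero-pad to 7 bytes: K' = 70 64 39 63 77 32 00.
K' ⊕ ipad = 46 52 0f 55 41 04 36; K' ⊕ opad = 2c 38 65 3f 2b 6e 5c.
Inner hash: even-index sum = 204 mod 256 = 204; odd-index sum = 370 mod 256 = 114 → cc 72.
Outer hash (recomputed tag): even-index sum = 394 mod 256 = 138; odd-index sum = 433 mod 256 = 177 → 8a b1.
Recomputed tag = 8ab1; claimed = 8ab1 → match.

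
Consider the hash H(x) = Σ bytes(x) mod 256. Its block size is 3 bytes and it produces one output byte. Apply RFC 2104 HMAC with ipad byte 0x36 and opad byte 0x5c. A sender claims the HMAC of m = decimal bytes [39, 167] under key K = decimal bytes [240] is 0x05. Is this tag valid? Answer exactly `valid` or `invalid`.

Key decimal bytes [240] = f0 is 1 byte ≤ B = 3; zero-pad to 3 bytes: K' = f0 00 00.
K' ⊕ ipad = c6 36 36; K' ⊕ opad = ac 5c 5c.
Inner hash: sum = 198+54+54+39+167 = 512; mod 256 = 0 → 00.
Outer hash (recomputed tag): sum = 172+92+92+0 = 356; mod 256 = 100 → 64.
Recomputed tag = 64; claimed = 05 → mismatch.

invalid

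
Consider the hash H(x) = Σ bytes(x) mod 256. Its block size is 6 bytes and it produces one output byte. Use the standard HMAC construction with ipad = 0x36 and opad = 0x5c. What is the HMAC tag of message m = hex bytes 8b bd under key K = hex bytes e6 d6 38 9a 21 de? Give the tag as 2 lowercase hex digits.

1e

Key hex bytes e6 d6 38 9a 21 de is exactly B = 6 bytes: K' = e6 d6 38 9a 21 de.
K' ⊕ ipad = d0 e0 0e ac 17 e8.  K' ⊕ opad = ba 8a 64 c6 7d 82.
Inner input = (K'⊕ipad) ∥ m = d0 e0 0e ac 17 e8 ∥ 8b bd.
Inner hash: sum = 208+224+14+172+23+232+139+189 = 1201; mod 256 = 177 → b1.
Outer input = (K'⊕opad) ∥ inner = ba 8a 64 c6 7d 82 ∥ b1.
Outer hash (tag): sum = 186+138+100+198+125+130+177 = 1054; mod 256 = 30 → 1e.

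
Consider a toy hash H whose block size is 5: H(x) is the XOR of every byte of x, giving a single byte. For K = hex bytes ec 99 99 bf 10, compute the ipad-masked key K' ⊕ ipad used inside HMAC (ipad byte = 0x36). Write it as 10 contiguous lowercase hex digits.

Key hex bytes ec 99 99 bf 10 is exactly B = 5 bytes: K' = ec 99 99 bf 10.
XOR each byte with 0x36: ec⊕36=da, 99⊕36=af, 99⊕36=af, bf⊕36=89, 10⊕36=26.

daafaf8926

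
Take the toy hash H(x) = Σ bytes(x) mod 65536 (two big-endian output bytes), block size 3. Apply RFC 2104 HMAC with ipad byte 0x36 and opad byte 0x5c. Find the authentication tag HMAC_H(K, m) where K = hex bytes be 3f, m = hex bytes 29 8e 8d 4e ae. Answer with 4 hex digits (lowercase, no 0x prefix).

01ab

Key hex bytes be 3f is 2 bytes ≤ B = 3; zero-pad to 3 bytes: K' = be 3f 00.
K' ⊕ ipad = 88 09 36.  K' ⊕ opad = e2 63 5c.
Inner input = (K'⊕ipad) ∥ m = 88 09 36 ∥ 29 8e 8d 4e ae.
Inner hash: sum = 136+9+54+41+142+141+78+174 = 775 → 03 07.
Outer input = (K'⊕opad) ∥ inner = e2 63 5c ∥ 03 07.
Outer hash (tag): sum = 226+99+92+3+7 = 427 → 01 ab.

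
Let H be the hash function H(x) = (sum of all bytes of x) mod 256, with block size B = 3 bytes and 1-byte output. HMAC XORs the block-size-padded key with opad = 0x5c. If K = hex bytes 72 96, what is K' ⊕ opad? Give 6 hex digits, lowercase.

Key hex bytes 72 96 is 2 bytes ≤ B = 3; zero-pad to 3 bytes: K' = 72 96 00.
XOR each byte with 0x5c: 72⊕5c=2e, 96⊕5c=ca, 00⊕5c=5c.

2eca5c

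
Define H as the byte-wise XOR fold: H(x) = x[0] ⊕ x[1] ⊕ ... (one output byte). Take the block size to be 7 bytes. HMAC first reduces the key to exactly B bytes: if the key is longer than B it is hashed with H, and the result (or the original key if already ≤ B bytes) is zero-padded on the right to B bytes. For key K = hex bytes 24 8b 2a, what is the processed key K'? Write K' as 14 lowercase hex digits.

Key hex bytes 24 8b 2a is 3 bytes ≤ B = 7; zero-pad to 7 bytes: K' = 24 8b 2a 00 00 00 00.

248b2a00000000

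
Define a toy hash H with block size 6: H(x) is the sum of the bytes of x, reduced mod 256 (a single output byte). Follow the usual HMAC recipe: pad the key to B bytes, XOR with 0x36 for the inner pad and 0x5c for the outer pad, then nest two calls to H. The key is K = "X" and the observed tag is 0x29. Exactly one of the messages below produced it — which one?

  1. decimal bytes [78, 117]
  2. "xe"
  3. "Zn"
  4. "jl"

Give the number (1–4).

2

Key "X" = 58 is 1 byte ≤ B = 6; zero-pad to 6 bytes: K' = 58 00 00 00 00 00.
K' ⊕ ipad = 6e 36 36 36 36 36; K' ⊕ opad = 04 5c 5c 5c 5c 5c.
m1: inner = H(6e 36 36 36 36 36 4e 75) = 3f; tag = H(04 5c 5c 5c 5c 5c 3f) = 0f
m2: inner = H(6e 36 36 36 36 36 78 65) = 59; tag = H(04 5c 5c 5c 5c 5c 59) = 29 ← matches
m3: inner = H(6e 36 36 36 36 36 5a 6e) = 44; tag = H(04 5c 5c 5c 5c 5c 44) = 14
m4: inner = H(6e 36 36 36 36 36 6a 6c) = 52; tag = H(04 5c 5c 5c 5c 5c 52) = 22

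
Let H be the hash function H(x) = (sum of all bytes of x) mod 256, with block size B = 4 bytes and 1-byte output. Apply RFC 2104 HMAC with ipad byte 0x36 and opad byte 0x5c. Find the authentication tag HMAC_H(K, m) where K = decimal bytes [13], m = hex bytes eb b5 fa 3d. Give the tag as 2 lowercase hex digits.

19

Key decimal bytes [13] = 0d is 1 byte ≤ B = 4; zero-pad to 4 bytes: K' = 0d 00 00 00.
K' ⊕ ipad = 3b 36 36 36.  K' ⊕ opad = 51 5c 5c 5c.
Inner input = (K'⊕ipad) ∥ m = 3b 36 36 36 ∥ eb b5 fa 3d.
Inner hash: sum = 59+54+54+54+235+181+250+61 = 948; mod 256 = 180 → b4.
Outer input = (K'⊕opad) ∥ inner = 51 5c 5c 5c ∥ b4.
Outer hash (tag): sum = 81+92+92+92+180 = 537; mod 256 = 25 → 19.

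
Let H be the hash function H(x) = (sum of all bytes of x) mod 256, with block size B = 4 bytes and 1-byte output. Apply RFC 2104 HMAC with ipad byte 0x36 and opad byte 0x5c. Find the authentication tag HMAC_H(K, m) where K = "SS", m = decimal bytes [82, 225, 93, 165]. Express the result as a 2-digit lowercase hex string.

41

Key "SS" = 53 53 is 2 bytes ≤ B = 4; zero-pad to 4 bytes: K' = 53 53 00 00.
K' ⊕ ipad = 65 65 36 36.  K' ⊕ opad = 0f 0f 5c 5c.
Inner input = (K'⊕ipad) ∥ m = 65 65 36 36 ∥ 52 e1 5d a5.
Inner hash: sum = 101+101+54+54+82+225+93+165 = 875; mod 256 = 107 → 6b.
Outer input = (K'⊕opad) ∥ inner = 0f 0f 5c 5c ∥ 6b.
Outer hash (tag): sum = 15+15+92+92+107 = 321; mod 256 = 65 → 41.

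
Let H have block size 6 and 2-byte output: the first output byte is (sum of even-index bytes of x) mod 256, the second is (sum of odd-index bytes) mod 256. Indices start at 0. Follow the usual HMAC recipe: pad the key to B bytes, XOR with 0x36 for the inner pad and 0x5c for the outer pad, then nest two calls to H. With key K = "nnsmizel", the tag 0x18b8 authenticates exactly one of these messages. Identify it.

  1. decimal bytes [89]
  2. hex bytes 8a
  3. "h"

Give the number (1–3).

3

Key "nnsmizel" = 6e 6e 73 6d 69 7a 65 6c is 8 bytes > B = 6, so hash it first: H(key) = af c1, then zero-pad to 6 bytes: K' = af c1 00 00 00 00.
K' ⊕ ipad = 99 f7 36 36 36 36; K' ⊕ opad = f3 9d 5c 5c 5c 5c.
m1: inner = H(99 f7 36 36 36 36 59) = 5e 63; tag = H(f3 9d 5c 5c 5c 5c 5e 63) = 09b8
m2: inner = H(99 f7 36 36 36 36 8a) = 8f 63; tag = H(f3 9d 5c 5c 5c 5c 8f 63) = 3ab8
m3: inner = H(99 f7 36 36 36 36 68) = 6d 63; tag = H(f3 9d 5c 5c 5c 5c 6d 63) = 18b8 ← matches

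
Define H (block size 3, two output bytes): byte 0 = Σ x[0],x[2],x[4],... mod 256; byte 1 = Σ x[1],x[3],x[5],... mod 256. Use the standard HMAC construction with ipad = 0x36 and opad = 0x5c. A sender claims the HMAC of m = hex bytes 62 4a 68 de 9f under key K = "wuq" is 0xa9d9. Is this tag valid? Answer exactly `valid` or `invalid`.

invalid

Key "wuq" = 77 75 71 is exactly B = 3 bytes: K' = 77 75 71.
K' ⊕ ipad = 41 43 47; K' ⊕ opad = 2b 29 2d.
Inner hash: even-index sum = 432 mod 256 = 176; odd-index sum = 428 mod 256 = 172 → b0 ac.
Outer hash (recomputed tag): even-index sum = 260 mod 256 = 4; odd-index sum = 217 mod 256 = 217 → 04 d9.
Recomputed tag = 04d9; claimed = a9d9 → mismatch.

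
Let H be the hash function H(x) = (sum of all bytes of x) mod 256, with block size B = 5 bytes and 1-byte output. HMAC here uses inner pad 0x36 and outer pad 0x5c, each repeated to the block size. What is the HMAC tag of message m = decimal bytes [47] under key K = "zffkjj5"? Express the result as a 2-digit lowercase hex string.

e9

Key "zffkjj5" = 7a 66 66 6b 6a 6a 35 is 7 bytes > B = 5, so hash it first: H(key) = ba, then zero-pad to 5 bytes: K' = ba 00 00 00 00.
K' ⊕ ipad = 8c 36 36 36 36.  K' ⊕ opad = e6 5c 5c 5c 5c.
Inner input = (K'⊕ipad) ∥ m = 8c 36 36 36 36 ∥ 2f.
Inner hash: sum = 140+54+54+54+54+47 = 403; mod 256 = 147 → 93.
Outer input = (K'⊕opad) ∥ inner = e6 5c 5c 5c 5c ∥ 93.
Outer hash (tag): sum = 230+92+92+92+92+147 = 745; mod 256 = 233 → e9.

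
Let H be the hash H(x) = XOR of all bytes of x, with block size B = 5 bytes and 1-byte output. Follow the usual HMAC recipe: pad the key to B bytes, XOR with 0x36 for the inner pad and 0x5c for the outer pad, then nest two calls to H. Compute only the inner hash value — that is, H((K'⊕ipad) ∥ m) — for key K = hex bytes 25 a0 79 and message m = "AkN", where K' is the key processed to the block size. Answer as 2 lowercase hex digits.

Key hex bytes 25 a0 79 is 3 bytes ≤ B = 5; zero-pad to 5 bytes: K' = 25 a0 79 00 00.
K' ⊕ ipad = 13 96 4f 36 36.
Inner input = 13 96 4f 36 36 ∥ 41 6b 4e.
Inner hash: XOR 13⊕96⊕4f⊕36⊕36⊕41⊕6b⊕4e = ae.

ae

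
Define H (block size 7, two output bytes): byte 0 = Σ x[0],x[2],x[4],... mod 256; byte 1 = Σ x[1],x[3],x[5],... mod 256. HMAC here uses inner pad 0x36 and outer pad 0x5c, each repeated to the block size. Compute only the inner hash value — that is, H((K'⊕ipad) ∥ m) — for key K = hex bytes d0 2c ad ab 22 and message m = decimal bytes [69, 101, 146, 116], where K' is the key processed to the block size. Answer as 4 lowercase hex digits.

Key hex bytes d0 2c ad ab 22 is 5 bytes ≤ B = 7; zero-pad to 7 bytes: K' = d0 2c ad ab 22 00 00.
K' ⊕ ipad = e6 1a 9b 9d 14 36 36.
Inner input = e6 1a 9b 9d 14 36 36 ∥ 45 65 92 74.
Inner hash: even-index sum = 676 mod 256 = 164; odd-index sum = 452 mod 256 = 196 → a4 c4.

a4c4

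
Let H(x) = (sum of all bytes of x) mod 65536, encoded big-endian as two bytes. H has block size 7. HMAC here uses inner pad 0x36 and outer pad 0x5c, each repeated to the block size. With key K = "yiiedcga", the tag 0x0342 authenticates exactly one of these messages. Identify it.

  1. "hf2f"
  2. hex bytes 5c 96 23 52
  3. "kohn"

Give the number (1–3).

1

Key "yiiedcga" = 79 69 69 65 64 63 67 61 is 8 bytes > B = 7, so hash it first: H(key) = 03 3f, then zero-pad to 7 bytes: K' = 03 3f 00 00 00 00 00.
K' ⊕ ipad = 35 09 36 36 36 36 36; K' ⊕ opad = 5f 63 5c 5c 5c 5c 5c.
m1: inner = H(35 09 36 36 36 36 36 68 66 32 66) = 02 b2; tag = H(5f 63 5c 5c 5c 5c 5c 02 b2) = 0342 ← matches
m2: inner = H(35 09 36 36 36 36 36 5c 96 23 52) = 02 b3; tag = H(5f 63 5c 5c 5c 5c 5c 02 b3) = 0343
m3: inner = H(35 09 36 36 36 36 36 6b 6f 68 6e) = 02 fc; tag = H(5f 63 5c 5c 5c 5c 5c 02 fc) = 038c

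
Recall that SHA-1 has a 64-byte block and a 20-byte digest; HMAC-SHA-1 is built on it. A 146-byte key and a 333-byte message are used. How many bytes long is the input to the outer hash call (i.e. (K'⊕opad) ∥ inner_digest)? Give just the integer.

Key is 146 > 64 bytes, so it is hashed to 20 bytes then zero-padded to 64: |K'| = 64.
Outer input = (K'⊕opad) ∥ H(inner) → 64 + 20 = 84 bytes.

84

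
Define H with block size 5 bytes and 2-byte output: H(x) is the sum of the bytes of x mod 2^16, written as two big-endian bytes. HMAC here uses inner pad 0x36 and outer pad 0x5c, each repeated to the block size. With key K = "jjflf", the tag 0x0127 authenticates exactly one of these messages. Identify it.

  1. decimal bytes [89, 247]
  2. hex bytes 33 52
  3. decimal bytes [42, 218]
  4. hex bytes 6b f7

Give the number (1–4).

4

Key "jjflf" = 6a 6a 66 6c 66 is exactly B = 5 bytes: K' = 6a 6a 66 6c 66.
K' ⊕ ipad = 5c 5c 50 5a 50; K' ⊕ opad = 36 36 3a 30 3a.
m1: inner = H(5c 5c 50 5a 50 59 f7) = 03 02; tag = H(36 36 3a 30 3a 03 02) = 0115
m2: inner = H(5c 5c 50 5a 50 33 52) = 02 37; tag = H(36 36 3a 30 3a 02 37) = 0149
m3: inner = H(5c 5c 50 5a 50 2a da) = 02 b6; tag = H(36 36 3a 30 3a 02 b6) = 01c8
m4: inner = H(5c 5c 50 5a 50 6b f7) = 03 14; tag = H(36 36 3a 30 3a 03 14) = 0127 ← matches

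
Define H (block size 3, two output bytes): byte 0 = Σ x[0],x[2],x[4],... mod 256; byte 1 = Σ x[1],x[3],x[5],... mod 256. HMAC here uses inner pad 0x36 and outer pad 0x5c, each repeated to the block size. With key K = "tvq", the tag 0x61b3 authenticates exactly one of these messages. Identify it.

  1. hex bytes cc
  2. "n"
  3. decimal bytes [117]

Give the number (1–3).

1

Key "tvq" = 74 76 71 is exactly B = 3 bytes: K' = 74 76 71.
K' ⊕ ipad = 42 40 47; K' ⊕ opad = 28 2a 2d.
m1: inner = H(42 40 47 cc) = 89 0c; tag = H(28 2a 2d 89 0c) = 61b3 ← matches
m2: inner = H(42 40 47 6e) = 89 ae; tag = H(28 2a 2d 89 ae) = 03b3
m3: inner = H(42 40 47 75) = 89 b5; tag = H(28 2a 2d 89 b5) = 0ab3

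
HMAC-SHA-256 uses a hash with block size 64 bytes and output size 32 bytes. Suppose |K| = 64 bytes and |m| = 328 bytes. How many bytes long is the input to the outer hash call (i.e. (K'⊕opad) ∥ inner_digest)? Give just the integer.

96

Key is 64 ≤ 64 bytes, zero-padded: |K'| = 64.
Outer input = (K'⊕opad) ∥ H(inner) → 64 + 32 = 96 bytes.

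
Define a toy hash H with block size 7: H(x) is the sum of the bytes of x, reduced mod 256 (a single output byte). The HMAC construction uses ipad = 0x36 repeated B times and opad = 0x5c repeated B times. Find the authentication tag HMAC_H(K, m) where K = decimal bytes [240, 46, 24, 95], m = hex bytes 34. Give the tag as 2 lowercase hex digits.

Key decimal bytes [240, 46, 24, 95] = f0 2e 18 5f is 4 bytes ≤ B = 7; zero-pad to 7 bytes: K' = f0 2e 18 5f 00 00 00.
K' ⊕ ipad = c6 18 2e 69 36 36 36.  K' ⊕ opad = ac 72 44 03 5c 5c 5c.
Inner input = (K'⊕ipad) ∥ m = c6 18 2e 69 36 36 36 ∥ 34.
Inner hash: sum = 198+24+46+105+54+54+54+52 = 587; mod 256 = 75 → 4b.
Outer input = (K'⊕opad) ∥ inner = ac 72 44 03 5c 5c 5c ∥ 4b.
Outer hash (tag): sum = 172+114+68+3+92+92+92+75 = 708; mod 256 = 196 → c4.

c4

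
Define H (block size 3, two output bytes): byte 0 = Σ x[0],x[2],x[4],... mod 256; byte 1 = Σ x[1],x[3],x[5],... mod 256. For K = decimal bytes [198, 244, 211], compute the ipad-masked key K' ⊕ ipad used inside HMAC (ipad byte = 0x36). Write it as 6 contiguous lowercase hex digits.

Key decimal bytes [198, 244, 211] = c6 f4 d3 is exactly B = 3 bytes: K' = c6 f4 d3.
XOR each byte with 0x36: c6⊕36=f0, f4⊕36=c2, d3⊕36=e5.

f0c2e5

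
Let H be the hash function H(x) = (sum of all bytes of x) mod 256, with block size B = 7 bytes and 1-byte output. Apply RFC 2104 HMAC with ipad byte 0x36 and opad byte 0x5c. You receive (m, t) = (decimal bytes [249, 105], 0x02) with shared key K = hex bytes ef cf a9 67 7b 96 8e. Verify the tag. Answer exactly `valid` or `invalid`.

valid

Key hex bytes ef cf a9 67 7b 96 8e is exactly B = 7 bytes: K' = ef cf a9 67 7b 96 8e.
K' ⊕ ipad = d9 f9 9f 51 4d a0 b8; K' ⊕ opad = b3 93 f5 3b 27 ca d2.
Inner hash: sum = 217+249+159+81+77+160+184+249+105 = 1481; mod 256 = 201 → c9.
Outer hash (recomputed tag): sum = 179+147+245+59+39+202+210+201 = 1282; mod 256 = 2 → 02.
Recomputed tag = 02; claimed = 02 → match.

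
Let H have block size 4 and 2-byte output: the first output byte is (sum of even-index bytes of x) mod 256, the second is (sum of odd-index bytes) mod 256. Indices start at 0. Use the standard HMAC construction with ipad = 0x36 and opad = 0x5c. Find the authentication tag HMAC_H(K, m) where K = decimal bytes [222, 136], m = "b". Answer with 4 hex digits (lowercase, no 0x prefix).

Key decimal bytes [222, 136] = de 88 is 2 bytes ≤ B = 4; zero-pad to 4 bytes: K' = de 88 00 00.
K' ⊕ ipad = e8 be 36 36.  K' ⊕ opad = 82 d4 5c 5c.
Inner input = (K'⊕ipad) ∥ m = e8 be 36 36 ∥ 62.
Inner hash: even-index sum = 384 mod 256 = 128; odd-index sum = 244 mod 256 = 244 → 80 f4.
Outer input = (K'⊕opad) ∥ inner = 82 d4 5c 5c ∥ 80 f4.
Outer hash (tag): even-index sum = 350 mod 256 = 94; odd-index sum = 548 mod 256 = 36 → 5e 24.

5e24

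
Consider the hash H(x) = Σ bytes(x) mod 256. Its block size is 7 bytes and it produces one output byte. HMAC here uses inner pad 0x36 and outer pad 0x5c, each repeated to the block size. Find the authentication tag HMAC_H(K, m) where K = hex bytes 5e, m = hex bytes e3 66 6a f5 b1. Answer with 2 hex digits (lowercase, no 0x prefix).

2f

Key hex bytes 5e is 1 byte ≤ B = 7; zero-pad to 7 bytes: K' = 5e 00 00 00 00 00 00.
K' ⊕ ipad = 68 36 36 36 36 36 36.  K' ⊕ opad = 02 5c 5c 5c 5c 5c 5c.
Inner input = (K'⊕ipad) ∥ m = 68 36 36 36 36 36 36 ∥ e3 66 6a f5 b1.
Inner hash: sum = 104+54+54+54+54+54+54+227+102+106+245+177 = 1285; mod 256 = 5 → 05.
Outer input = (K'⊕opad) ∥ inner = 02 5c 5c 5c 5c 5c 5c ∥ 05.
Outer hash (tag): sum = 2+92+92+92+92+92+92+5 = 559; mod 256 = 47 → 2f.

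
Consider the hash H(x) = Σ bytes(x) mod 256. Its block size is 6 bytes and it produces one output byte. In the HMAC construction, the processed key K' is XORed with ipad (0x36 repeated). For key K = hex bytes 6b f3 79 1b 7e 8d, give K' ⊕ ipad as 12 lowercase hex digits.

5dc54f2d48bb

Key hex bytes 6b f3 79 1b 7e 8d is exactly B = 6 bytes: K' = 6b f3 79 1b 7e 8d.
XOR each byte with 0x36: 6b⊕36=5d, f3⊕36=c5, 79⊕36=4f, 1b⊕36=2d, 7e⊕36=48, 8d⊕36=bb.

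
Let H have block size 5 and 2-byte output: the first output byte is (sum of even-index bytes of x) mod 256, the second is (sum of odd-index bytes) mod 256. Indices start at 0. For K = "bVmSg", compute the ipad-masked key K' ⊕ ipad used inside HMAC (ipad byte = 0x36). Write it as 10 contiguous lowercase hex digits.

54605b6551

Key "bVmSg" = 62 56 6d 53 67 is exactly B = 5 bytes: K' = 62 56 6d 53 67.
XOR each byte with 0x36: 62⊕36=54, 56⊕36=60, 6d⊕36=5b, 53⊕36=65, 67⊕36=51.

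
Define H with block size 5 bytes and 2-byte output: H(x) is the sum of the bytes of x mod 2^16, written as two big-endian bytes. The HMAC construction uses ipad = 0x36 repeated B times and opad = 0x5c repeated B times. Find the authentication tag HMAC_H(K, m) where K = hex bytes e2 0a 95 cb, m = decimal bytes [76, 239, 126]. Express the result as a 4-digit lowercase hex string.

0373

Key hex bytes e2 0a 95 cb is 4 bytes ≤ B = 5; zero-pad to 5 bytes: K' = e2 0a 95 cb 00.
K' ⊕ ipad = d4 3c a3 fd 36.  K' ⊕ opad = be 56 c9 97 5c.
Inner input = (K'⊕ipad) ∥ m = d4 3c a3 fd 36 ∥ 4c ef 7e.
Inner hash: sum = 212+60+163+253+54+76+239+126 = 1183 → 04 9f.
Outer input = (K'⊕opad) ∥ inner = be 56 c9 97 5c ∥ 04 9f.
Outer hash (tag): sum = 190+86+201+151+92+4+159 = 883 → 03 73.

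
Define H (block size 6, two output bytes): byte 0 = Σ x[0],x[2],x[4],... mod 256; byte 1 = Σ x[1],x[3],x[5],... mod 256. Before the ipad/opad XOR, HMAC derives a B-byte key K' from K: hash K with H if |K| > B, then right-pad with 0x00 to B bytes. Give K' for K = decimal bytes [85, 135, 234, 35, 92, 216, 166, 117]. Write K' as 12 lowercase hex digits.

|K| = 8 > B = 6, so first hash the key.
H(K): even-index sum = 577 mod 256 = 65; odd-index sum = 503 mod 256 = 247 → 41 f7.
Zero-pad H(K) = 41 f7 to 6 bytes: K' = 41 f7 00 00 00 00.

41f700000000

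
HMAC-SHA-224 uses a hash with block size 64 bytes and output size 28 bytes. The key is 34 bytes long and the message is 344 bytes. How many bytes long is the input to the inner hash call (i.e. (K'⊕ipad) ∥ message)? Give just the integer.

408

Key is 34 ≤ 64 bytes, zero-padded: |K'| = 64.
Inner input = (K'⊕ipad) ∥ m → 64 + 344 = 408 bytes.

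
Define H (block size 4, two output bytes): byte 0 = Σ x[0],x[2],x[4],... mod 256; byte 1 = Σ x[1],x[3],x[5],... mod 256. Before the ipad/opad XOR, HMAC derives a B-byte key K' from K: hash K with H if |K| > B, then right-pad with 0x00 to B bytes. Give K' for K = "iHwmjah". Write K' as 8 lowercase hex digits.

b2160000

|K| = 7 > B = 4, so first hash the key.
H(K): even-index sum = 434 mod 256 = 178; odd-index sum = 278 mod 256 = 22 → b2 16.
Zero-pad H(K) = b2 16 to 4 bytes: K' = b2 16 00 00.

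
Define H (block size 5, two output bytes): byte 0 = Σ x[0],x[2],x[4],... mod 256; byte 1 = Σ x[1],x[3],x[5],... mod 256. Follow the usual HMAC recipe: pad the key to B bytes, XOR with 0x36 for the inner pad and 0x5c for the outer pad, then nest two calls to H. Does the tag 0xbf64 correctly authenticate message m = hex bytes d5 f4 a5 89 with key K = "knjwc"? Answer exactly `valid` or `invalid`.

Key "knjwc" = 6b 6e 6a 77 63 is exactly B = 5 bytes: K' = 6b 6e 6a 77 63.
K' ⊕ ipad = 5d 58 5c 41 55; K' ⊕ opad = 37 32 36 2b 3f.
Inner hash: even-index sum = 651 mod 256 = 139; odd-index sum = 531 mod 256 = 19 → 8b 13.
Outer hash (recomputed tag): even-index sum = 191 mod 256 = 191; odd-index sum = 232 mod 256 = 232 → bf e8.
Recomputed tag = bfe8; claimed = bf64 → mismatch.

invalid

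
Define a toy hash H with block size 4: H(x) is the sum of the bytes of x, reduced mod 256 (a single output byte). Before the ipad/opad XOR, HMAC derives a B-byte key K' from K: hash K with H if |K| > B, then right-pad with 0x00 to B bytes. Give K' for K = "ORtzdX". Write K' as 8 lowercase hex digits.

|K| = 6 > B = 4, so first hash the key.
H(K): sum = 79+82+116+122+100+88 = 587; mod 256 = 75 → 4b.
Zero-pad H(K) = 4b to 4 bytes: K' = 4b 00 00 00.

4b000000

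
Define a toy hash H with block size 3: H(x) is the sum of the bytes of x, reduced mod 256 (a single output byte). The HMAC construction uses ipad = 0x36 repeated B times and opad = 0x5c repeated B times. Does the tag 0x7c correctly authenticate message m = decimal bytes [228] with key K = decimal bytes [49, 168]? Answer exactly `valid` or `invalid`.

valid

Key decimal bytes [49, 168] = 31 a8 is 2 bytes ≤ B = 3; zero-pad to 3 bytes: K' = 31 a8 00.
K' ⊕ ipad = 07 9e 36; K' ⊕ opad = 6d f4 5c.
Inner hash: sum = 7+158+54+228 = 447; mod 256 = 191 → bf.
Outer hash (recomputed tag): sum = 109+244+92+191 = 636; mod 256 = 124 → 7c.
Recomputed tag = 7c; claimed = 7c → match.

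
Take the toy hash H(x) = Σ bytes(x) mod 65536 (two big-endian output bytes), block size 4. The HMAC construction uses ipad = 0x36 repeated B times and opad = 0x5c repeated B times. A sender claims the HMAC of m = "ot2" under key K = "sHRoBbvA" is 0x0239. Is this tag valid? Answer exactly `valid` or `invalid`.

Key "sHRoBbvA" = 73 48 52 6f 42 62 76 41 is 8 bytes > B = 4, so hash it first: H(key) = 02 d7, then zero-pad to 4 bytes: K' = 02 d7 00 00.
K' ⊕ ipad = 34 e1 36 36; K' ⊕ opad = 5e 8b 5c 5c.
Inner hash: sum = 52+225+54+54+111+116+50 = 662 → 02 96.
Outer hash (recomputed tag): sum = 94+139+92+92+2+150 = 569 → 02 39.
Recomputed tag = 0239; claimed = 0239 → match.

valid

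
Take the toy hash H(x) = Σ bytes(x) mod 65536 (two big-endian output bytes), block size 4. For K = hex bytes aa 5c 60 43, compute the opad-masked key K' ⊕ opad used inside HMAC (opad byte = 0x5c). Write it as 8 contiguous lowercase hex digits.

Key hex bytes aa 5c 60 43 is exactly B = 4 bytes: K' = aa 5c 60 43.
XOR each byte with 0x5c: aa⊕5c=f6, 5c⊕5c=00, 60⊕5c=3c, 43⊕5c=1f.

f6003c1f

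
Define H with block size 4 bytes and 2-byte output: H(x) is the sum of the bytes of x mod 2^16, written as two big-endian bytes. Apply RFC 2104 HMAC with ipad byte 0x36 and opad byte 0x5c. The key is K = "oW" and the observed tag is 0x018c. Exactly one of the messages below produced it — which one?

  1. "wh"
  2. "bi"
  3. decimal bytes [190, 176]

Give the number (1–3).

3

Key "oW" = 6f 57 is 2 bytes ≤ B = 4; zero-pad to 4 bytes: K' = 6f 57 00 00.
K' ⊕ ipad = 59 61 36 36; K' ⊕ opad = 33 0b 5c 5c.
m1: inner = H(59 61 36 36 77 68) = 02 05; tag = H(33 0b 5c 5c 02 05) = 00fd
m2: inner = H(59 61 36 36 62 69) = 01 f1; tag = H(33 0b 5c 5c 01 f1) = 01e8
m3: inner = H(59 61 36 36 be b0) = 02 94; tag = H(33 0b 5c 5c 02 94) = 018c ← matches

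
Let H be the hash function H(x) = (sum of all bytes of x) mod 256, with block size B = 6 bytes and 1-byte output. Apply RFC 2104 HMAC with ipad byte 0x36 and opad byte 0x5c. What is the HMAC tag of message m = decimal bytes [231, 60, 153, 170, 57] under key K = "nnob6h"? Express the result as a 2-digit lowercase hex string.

cd

Key "nnob6h" = 6e 6e 6f 62 36 68 is exactly B = 6 bytes: K' = 6e 6e 6f 62 36 68.
K' ⊕ ipad = 58 58 59 54 00 5e.  K' ⊕ opad = 32 32 33 3e 6a 34.
Inner input = (K'⊕ipad) ∥ m = 58 58 59 54 00 5e ∥ e7 3c 99 aa 39.
Inner hash: sum = 88+88+89+84+0+94+231+60+153+170+57 = 1114; mod 256 = 90 → 5a.
Outer input = (K'⊕opad) ∥ inner = 32 32 33 3e 6a 34 ∥ 5a.
Outer hash (tag): sum = 50+50+51+62+106+52+90 = 461; mod 256 = 205 → cd.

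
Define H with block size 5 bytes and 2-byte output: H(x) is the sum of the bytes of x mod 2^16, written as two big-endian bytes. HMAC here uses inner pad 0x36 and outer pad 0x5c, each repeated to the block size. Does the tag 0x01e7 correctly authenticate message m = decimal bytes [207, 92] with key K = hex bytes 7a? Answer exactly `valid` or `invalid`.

Key hex bytes 7a is 1 byte ≤ B = 5; zero-pad to 5 bytes: K' = 7a 00 00 00 00.
K' ⊕ ipad = 4c 36 36 36 36; K' ⊕ opad = 26 5c 5c 5c 5c.
Inner hash: sum = 76+54+54+54+54+207+92 = 591 → 02 4f.
Outer hash (recomputed tag): sum = 38+92+92+92+92+2+79 = 487 → 01 e7.
Recomputed tag = 01e7; claimed = 01e7 → match.

valid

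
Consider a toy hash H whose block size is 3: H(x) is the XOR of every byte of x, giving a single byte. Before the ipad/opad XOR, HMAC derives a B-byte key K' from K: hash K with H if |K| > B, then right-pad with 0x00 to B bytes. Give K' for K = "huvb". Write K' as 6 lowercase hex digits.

090000

|K| = 4 > B = 3, so first hash the key.
H(K): XOR 68⊕75⊕76⊕62 = 09.
Zero-pad H(K) = 09 to 3 bytes: K' = 09 00 00.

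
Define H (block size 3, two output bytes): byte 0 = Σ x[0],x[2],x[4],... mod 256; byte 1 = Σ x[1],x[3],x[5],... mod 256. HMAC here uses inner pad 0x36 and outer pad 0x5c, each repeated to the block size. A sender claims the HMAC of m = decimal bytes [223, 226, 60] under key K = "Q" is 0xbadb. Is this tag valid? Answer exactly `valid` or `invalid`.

Key "Q" = 51 is 1 byte ≤ B = 3; zero-pad to 3 bytes: K' = 51 00 00.
K' ⊕ ipad = 67 36 36; K' ⊕ opad = 0d 5c 5c.
Inner hash: even-index sum = 383 mod 256 = 127; odd-index sum = 337 mod 256 = 81 → 7f 51.
Outer hash (recomputed tag): even-index sum = 186 mod 256 = 186; odd-index sum = 219 mod 256 = 219 → ba db.
Recomputed tag = badb; claimed = badb → match.

valid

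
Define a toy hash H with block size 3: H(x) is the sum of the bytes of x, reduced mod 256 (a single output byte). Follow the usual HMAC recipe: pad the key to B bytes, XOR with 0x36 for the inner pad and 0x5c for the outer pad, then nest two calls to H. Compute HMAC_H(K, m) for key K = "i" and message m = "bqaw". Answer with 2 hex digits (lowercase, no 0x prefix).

63

Key "i" = 69 is 1 byte ≤ B = 3; zero-pad to 3 bytes: K' = 69 00 00.
K' ⊕ ipad = 5f 36 36.  K' ⊕ opad = 35 5c 5c.
Inner input = (K'⊕ipad) ∥ m = 5f 36 36 ∥ 62 71 61 77.
Inner hash: sum = 95+54+54+98+113+97+119 = 630; mod 256 = 118 → 76.
Outer input = (K'⊕opad) ∥ inner = 35 5c 5c ∥ 76.
Outer hash (tag): sum = 53+92+92+118 = 355; mod 256 = 99 → 63.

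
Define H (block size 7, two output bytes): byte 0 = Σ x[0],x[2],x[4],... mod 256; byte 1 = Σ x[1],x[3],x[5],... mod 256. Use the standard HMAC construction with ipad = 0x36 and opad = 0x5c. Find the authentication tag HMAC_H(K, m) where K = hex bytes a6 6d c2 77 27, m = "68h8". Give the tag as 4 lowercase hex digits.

Key hex bytes a6 6d c2 77 27 is 5 bytes ≤ B = 7; zero-pad to 7 bytes: K' = a6 6d c2 77 27 00 00.
K' ⊕ ipad = 90 5b f4 41 11 36 36.  K' ⊕ opad = fa 31 9e 2b 7b 5c 5c.
Inner input = (K'⊕ipad) ∥ m = 90 5b f4 41 11 36 36 ∥ 36 38 68 38.
Inner hash: even-index sum = 571 mod 256 = 59; odd-index sum = 368 mod 256 = 112 → 3b 70.
Outer input = (K'⊕opad) ∥ inner = fa 31 9e 2b 7b 5c 5c ∥ 3b 70.
Outer hash (tag): even-index sum = 735 mod 256 = 223; odd-index sum = 243 mod 256 = 243 → df f3.

dff3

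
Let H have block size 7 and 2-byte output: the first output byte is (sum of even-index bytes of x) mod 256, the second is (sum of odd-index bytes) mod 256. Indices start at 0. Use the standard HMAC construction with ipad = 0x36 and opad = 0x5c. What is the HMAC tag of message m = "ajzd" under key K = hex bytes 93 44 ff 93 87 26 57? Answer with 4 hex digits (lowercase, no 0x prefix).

5aaf

Key hex bytes 93 44 ff 93 87 26 57 is exactly B = 7 bytes: K' = 93 44 ff 93 87 26 57.
K' ⊕ ipad = a5 72 c9 a5 b1 10 61.  K' ⊕ opad = cf 18 a3 cf db 7a 0b.
Inner input = (K'⊕ipad) ∥ m = a5 72 c9 a5 b1 10 61 ∥ 61 6a 7a 64.
Inner hash: even-index sum = 846 mod 256 = 78; odd-index sum = 514 mod 256 = 2 → 4e 02.
Outer input = (K'⊕opad) ∥ inner = cf 18 a3 cf db 7a 0b ∥ 4e 02.
Outer hash (tag): even-index sum = 602 mod 256 = 90; odd-index sum = 431 mod 256 = 175 → 5a af.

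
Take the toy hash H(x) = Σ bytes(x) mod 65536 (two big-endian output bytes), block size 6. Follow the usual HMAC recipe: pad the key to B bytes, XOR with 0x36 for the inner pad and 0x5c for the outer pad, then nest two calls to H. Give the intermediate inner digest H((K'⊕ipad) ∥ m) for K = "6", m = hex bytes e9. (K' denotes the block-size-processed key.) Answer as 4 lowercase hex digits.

01f7

Key "6" = 36 is 1 byte ≤ B = 6; zero-pad to 6 bytes: K' = 36 00 00 00 00 00.
K' ⊕ ipad = 00 36 36 36 36 36.
Inner input = 00 36 36 36 36 36 ∥ e9.
Inner hash: sum = 0+54+54+54+54+54+233 = 503 → 01 f7.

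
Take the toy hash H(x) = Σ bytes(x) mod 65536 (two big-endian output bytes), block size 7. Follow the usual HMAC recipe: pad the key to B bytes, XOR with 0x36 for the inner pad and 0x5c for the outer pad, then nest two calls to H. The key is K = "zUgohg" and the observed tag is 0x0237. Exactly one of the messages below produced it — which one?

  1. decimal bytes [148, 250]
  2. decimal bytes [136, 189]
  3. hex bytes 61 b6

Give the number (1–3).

1

Key "zUgohg" = 7a 55 67 6f 68 67 is 6 bytes ≤ B = 7; zero-pad to 7 bytes: K' = 7a 55 67 6f 68 67 00.
K' ⊕ ipad = 4c 63 51 59 5e 51 36; K' ⊕ opad = 26 09 3b 33 34 3b 5c.
m1: inner = H(4c 63 51 59 5e 51 36 94 fa) = 03 cc; tag = H(26 09 3b 33 34 3b 5c 03 cc) = 0237 ← matches
m2: inner = H(4c 63 51 59 5e 51 36 88 bd) = 03 83; tag = H(26 09 3b 33 34 3b 5c 03 83) = 01ee
m3: inner = H(4c 63 51 59 5e 51 36 61 b6) = 03 55; tag = H(26 09 3b 33 34 3b 5c 03 55) = 01c0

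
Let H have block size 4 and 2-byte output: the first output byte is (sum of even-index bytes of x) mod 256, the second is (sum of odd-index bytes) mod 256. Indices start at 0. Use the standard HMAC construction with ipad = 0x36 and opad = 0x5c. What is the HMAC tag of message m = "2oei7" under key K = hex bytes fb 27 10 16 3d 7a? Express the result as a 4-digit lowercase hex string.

f2d6

Key hex bytes fb 27 10 16 3d 7a is 6 bytes > B = 4, so hash it first: H(key) = 48 b7, then zero-pad to 4 bytes: K' = 48 b7 00 00.
K' ⊕ ipad = 7e 81 36 36.  K' ⊕ opad = 14 eb 5c 5c.
Inner input = (K'⊕ipad) ∥ m = 7e 81 36 36 ∥ 32 6f 65 69 37.
Inner hash: even-index sum = 386 mod 256 = 130; odd-index sum = 399 mod 256 = 143 → 82 8f.
Outer input = (K'⊕opad) ∥ inner = 14 eb 5c 5c ∥ 82 8f.
Outer hash (tag): even-index sum = 242 mod 256 = 242; odd-index sum = 470 mod 256 = 214 → f2 d6.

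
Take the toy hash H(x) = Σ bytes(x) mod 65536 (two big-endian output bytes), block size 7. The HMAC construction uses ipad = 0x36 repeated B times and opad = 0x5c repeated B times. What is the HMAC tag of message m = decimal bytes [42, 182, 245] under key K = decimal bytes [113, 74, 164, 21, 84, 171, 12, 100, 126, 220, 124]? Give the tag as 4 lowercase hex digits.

Key decimal bytes [113, 74, 164, 21, 84, 171, 12, 100, 126, 220, 124] = 71 4a a4 15 54 ab 0c 64 7e dc 7c is 11 bytes > B = 7, so hash it first: H(key) = 04 b9, then zero-pad to 7 bytes: K' = 04 b9 00 00 00 00 00.
K' ⊕ ipad = 32 8f 36 36 36 36 36.  K' ⊕ opad = 58 e5 5c 5c 5c 5c 5c.
Inner input = (K'⊕ipad) ∥ m = 32 8f 36 36 36 36 36 ∥ 2a b6 f5.
Inner hash: sum = 50+143+54+54+54+54+54+42+182+245 = 932 → 03 a4.
Outer input = (K'⊕opad) ∥ inner = 58 e5 5c 5c 5c 5c 5c ∥ 03 a4.
Outer hash (tag): sum = 88+229+92+92+92+92+92+3+164 = 944 → 03 b0.

03b0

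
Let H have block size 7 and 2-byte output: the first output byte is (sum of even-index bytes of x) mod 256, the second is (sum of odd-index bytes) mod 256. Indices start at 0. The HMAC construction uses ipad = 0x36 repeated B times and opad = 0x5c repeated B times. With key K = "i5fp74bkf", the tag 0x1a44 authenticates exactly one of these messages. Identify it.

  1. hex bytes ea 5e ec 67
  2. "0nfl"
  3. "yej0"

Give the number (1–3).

2

Key "i5fp74bkf" = 69 35 66 70 37 34 62 6b 66 is 9 bytes > B = 7, so hash it first: H(key) = ce 44, then zero-pad to 7 bytes: K' = ce 44 00 00 00 00 00.
K' ⊕ ipad = f8 72 36 36 36 36 36; K' ⊕ opad = 92 18 5c 5c 5c 5c 5c.
m1: inner = H(f8 72 36 36 36 36 36 ea 5e ec 67) = 5f b4; tag = H(92 18 5c 5c 5c 5c 5c 5f b4) = 5a2f
m2: inner = H(f8 72 36 36 36 36 36 30 6e 66 6c) = 74 74; tag = H(92 18 5c 5c 5c 5c 5c 74 74) = 1a44 ← matches
m3: inner = H(f8 72 36 36 36 36 36 79 65 6a 30) = 2f c1; tag = H(92 18 5c 5c 5c 5c 5c 2f c1) = 67ff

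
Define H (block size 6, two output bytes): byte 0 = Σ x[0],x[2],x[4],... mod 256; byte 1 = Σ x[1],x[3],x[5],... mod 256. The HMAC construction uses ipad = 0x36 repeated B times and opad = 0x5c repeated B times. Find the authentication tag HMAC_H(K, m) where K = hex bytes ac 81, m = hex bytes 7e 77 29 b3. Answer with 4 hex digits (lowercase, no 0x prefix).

Key hex bytes ac 81 is 2 bytes ≤ B = 6; zero-pad to 6 bytes: K' = ac 81 00 00 00 00.
K' ⊕ ipad = 9a b7 36 36 36 36.  K' ⊕ opad = f0 dd 5c 5c 5c 5c.
Inner input = (K'⊕ipad) ∥ m = 9a b7 36 36 36 36 ∥ 7e 77 29 b3.
Inner hash: even-index sum = 429 mod 256 = 173; odd-index sum = 589 mod 256 = 77 → ad 4d.
Outer input = (K'⊕opad) ∥ inner = f0 dd 5c 5c 5c 5c ∥ ad 4d.
Outer hash (tag): even-index sum = 597 mod 256 = 85; odd-index sum = 482 mod 256 = 226 → 55 e2.

55e2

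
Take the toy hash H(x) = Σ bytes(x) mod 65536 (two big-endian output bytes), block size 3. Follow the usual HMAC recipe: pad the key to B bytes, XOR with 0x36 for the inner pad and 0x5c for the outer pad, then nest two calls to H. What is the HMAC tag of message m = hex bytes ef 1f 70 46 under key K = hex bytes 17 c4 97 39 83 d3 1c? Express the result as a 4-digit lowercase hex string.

0158

Key hex bytes 17 c4 97 39 83 d3 1c is 7 bytes > B = 3, so hash it first: H(key) = 03 1d, then zero-pad to 3 bytes: K' = 03 1d 00.
K' ⊕ ipad = 35 2b 36.  K' ⊕ opad = 5f 41 5c.
Inner input = (K'⊕ipad) ∥ m = 35 2b 36 ∥ ef 1f 70 46.
Inner hash: sum = 53+43+54+239+31+112+70 = 602 → 02 5a.
Outer input = (K'⊕opad) ∥ inner = 5f 41 5c ∥ 02 5a.
Outer hash (tag): sum = 95+65+92+2+90 = 344 → 01 58.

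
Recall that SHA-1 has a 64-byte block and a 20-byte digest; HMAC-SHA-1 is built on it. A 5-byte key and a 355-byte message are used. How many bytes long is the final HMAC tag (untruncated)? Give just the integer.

20

The tag is one SHA-1 digest: 20 bytes.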